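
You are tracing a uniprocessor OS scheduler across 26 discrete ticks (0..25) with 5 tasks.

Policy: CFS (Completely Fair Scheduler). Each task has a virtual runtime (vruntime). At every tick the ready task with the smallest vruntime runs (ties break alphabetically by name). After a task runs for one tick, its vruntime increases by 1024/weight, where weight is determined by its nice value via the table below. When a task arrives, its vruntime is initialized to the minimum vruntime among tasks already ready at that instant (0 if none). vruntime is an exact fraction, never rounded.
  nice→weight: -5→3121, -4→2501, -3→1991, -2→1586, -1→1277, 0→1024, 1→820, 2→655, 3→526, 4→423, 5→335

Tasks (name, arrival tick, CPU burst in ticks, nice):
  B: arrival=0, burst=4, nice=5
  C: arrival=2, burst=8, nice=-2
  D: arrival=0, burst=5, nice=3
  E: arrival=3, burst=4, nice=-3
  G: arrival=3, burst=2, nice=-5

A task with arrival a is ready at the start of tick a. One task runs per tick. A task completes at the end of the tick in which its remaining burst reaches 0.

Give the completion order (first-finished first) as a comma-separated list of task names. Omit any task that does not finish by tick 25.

t=0: vr[B=0 D=0] → run B
t=1: vr[B=1024/335 D=0] → run D
t=2: vr[B=1024/335 C=512/263 D=512/263] → run C
t=3: vr[B=1024/335 C=540672/208559 D=512/263 E=512/263 G=512/263] → run D
t=4: vr[B=1024/335 C=540672/208559 D=1024/263 E=512/263 G=512/263] → run E
t=5: vr[B=1024/335 C=540672/208559 D=1024/263 E=1288704/523633 G=512/263] → run G
t=6: vr[B=1024/335 C=540672/208559 D=1024/263 E=1288704/523633 G=1867264/820823] → run G
t=7: vr[B=1024/335 C=540672/208559 D=1024/263 E=1288704/523633] → run E
t=8: vr[B=1024/335 C=540672/208559 D=1024/263 E=1558016/523633] → run C
t=9: vr[B=1024/335 C=675328/208559 D=1024/263 E=1558016/523633] → run E
t=10: vr[B=1024/335 C=675328/208559 D=1024/263 E=1827328/523633] → run B
t=11: vr[B=2048/335 C=675328/208559 D=1024/263 E=1827328/523633] → run C
t=12: vr[B=2048/335 C=809984/208559 D=1024/263 E=1827328/523633] → run E
t=13: vr[B=2048/335 C=809984/208559 D=1024/263] → run C
t=14: vr[B=2048/335 C=944640/208559 D=1024/263] → run D
t=15: vr[B=2048/335 C=944640/208559 D=1536/263] → run C
t=16: vr[B=2048/335 C=1079296/208559 D=1536/263] → run C
t=17: vr[B=2048/335 C=1213952/208559 D=1536/263] → run C
t=18: vr[B=2048/335 C=1348608/208559 D=1536/263] → run D
t=19: vr[B=2048/335 C=1348608/208559 D=2048/263] → run B
t=20: vr[B=3072/335 C=1348608/208559 D=2048/263] → run C
t=21: vr[B=3072/335 D=2048/263] → run D
t=22: vr[B=3072/335] → run B
t=23: (idle)
t=24: (idle)
t=25: (idle)

completion order = G, E, C, D, B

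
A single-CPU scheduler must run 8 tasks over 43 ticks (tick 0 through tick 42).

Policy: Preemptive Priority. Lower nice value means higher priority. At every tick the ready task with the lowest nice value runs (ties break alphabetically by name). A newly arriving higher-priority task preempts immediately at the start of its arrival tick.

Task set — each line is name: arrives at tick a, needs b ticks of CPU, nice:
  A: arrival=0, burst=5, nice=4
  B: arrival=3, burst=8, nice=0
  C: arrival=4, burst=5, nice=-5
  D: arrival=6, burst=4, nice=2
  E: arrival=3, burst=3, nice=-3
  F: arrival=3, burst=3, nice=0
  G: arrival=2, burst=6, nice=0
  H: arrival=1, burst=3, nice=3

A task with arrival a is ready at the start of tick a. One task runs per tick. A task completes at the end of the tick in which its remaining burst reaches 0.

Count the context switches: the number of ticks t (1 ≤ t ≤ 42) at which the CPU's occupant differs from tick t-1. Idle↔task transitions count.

context switches = 12

t=0: ready={A} → run A
t=1: ready={A,H} → run H
t=2: ready={A,G,H} → run G
t=3: ready={A,B,E,F,G,H} → run E
t=4: ready={A,B,C,E,F,G,H} → run C
t=5: ready={A,B,C,E,F,G,H} → run C
t=6: ready={A,B,C,D,E,F,G,H} → run C
t=7: ready={A,B,C,D,E,F,G,H} → run C
t=8: ready={A,B,C,D,E,F,G,H} → run C
t=9: ready={A,B,D,E,F,G,H} → run E
t=10: ready={A,B,D,E,F,G,H} → run E
t=11: ready={A,B,D,F,G,H} → run B
t=12: ready={A,B,D,F,G,H} → run B
t=13: ready={A,B,D,F,G,H} → run B
t=14: ready={A,B,D,F,G,H} → run B
t=15: ready={A,B,D,F,G,H} → run B
t=16: ready={A,B,D,F,G,H} → run B
t=17: ready={A,B,D,F,G,H} → run B
t=18: ready={A,B,D,F,G,H} → run B
t=19: ready={A,D,F,G,H} → run F
t=20: ready={A,D,F,G,H} → run F
t=21: ready={A,D,F,G,H} → run F
t=22: ready={A,D,G,H} → run G
t=23: ready={A,D,G,H} → run G
t=24: ready={A,D,G,H} → run G
t=25: ready={A,D,G,H} → run G
t=26: ready={A,D,G,H} → run G
t=27: ready={A,D,H} → run D
t=28: ready={A,D,H} → run D
t=29: ready={A,D,H} → run D
t=30: ready={A,D,H} → run D
t=31: ready={A,H} → run H
t=32: ready={A,H} → run H
t=33: ready={A} → run A
t=34: ready={A} → run A
t=35: ready={A} → run A
t=36: ready={A} → run A
t=37: (idle)
t=38: (idle)
t=39: (idle)
t=40: (idle)
t=41: (idle)
t=42: (idle)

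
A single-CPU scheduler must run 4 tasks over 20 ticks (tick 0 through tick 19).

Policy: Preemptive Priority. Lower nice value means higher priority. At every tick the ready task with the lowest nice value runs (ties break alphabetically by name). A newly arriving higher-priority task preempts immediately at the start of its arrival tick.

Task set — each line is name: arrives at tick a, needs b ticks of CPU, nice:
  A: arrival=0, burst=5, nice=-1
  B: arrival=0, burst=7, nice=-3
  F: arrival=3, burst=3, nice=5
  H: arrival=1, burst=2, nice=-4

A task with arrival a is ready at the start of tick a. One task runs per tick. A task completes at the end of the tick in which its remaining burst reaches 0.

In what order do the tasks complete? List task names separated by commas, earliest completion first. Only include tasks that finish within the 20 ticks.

t=0: ready={A,B} → run B
t=1: ready={A,B,H} → run H
t=2: ready={A,B,H} → run H
t=3: ready={A,B,F} → run B
t=4: ready={A,B,F} → run B
t=5: ready={A,B,F} → run B
t=6: ready={A,B,F} → run B
t=7: ready={A,B,F} → run B
t=8: ready={A,B,F} → run B
t=9: ready={A,F} → run A
t=10: ready={A,F} → run A
t=11: ready={A,F} → run A
t=12: ready={A,F} → run A
t=13: ready={A,F} → run A
t=14: ready={F} → run F
t=15: ready={F} → run F
t=16: ready={F} → run F
t=17: (idle)
t=18: (idle)
t=19: (idle)

completion order = H, B, A, F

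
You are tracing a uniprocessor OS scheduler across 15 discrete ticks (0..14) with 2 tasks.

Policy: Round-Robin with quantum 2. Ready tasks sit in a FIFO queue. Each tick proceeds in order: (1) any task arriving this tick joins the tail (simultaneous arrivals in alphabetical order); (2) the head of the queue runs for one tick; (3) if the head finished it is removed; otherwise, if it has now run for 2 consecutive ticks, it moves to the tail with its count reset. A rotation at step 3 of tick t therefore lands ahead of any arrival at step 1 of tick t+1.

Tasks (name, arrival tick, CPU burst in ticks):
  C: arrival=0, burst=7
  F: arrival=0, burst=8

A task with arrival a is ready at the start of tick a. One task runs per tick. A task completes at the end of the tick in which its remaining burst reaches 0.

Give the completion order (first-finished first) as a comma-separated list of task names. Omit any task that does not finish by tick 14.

t=0: queue=[C,F] q_used=0 → run C
t=1: queue=[C,F] q_used=1 → run C
t=2: queue=[F,C] q_used=0 → run F
t=3: queue=[F,C] q_used=1 → run F
t=4: queue=[C,F] q_used=0 → run C
t=5: queue=[C,F] q_used=1 → run C
t=6: queue=[F,C] q_used=0 → run F
t=7: queue=[F,C] q_used=1 → run F
t=8: queue=[C,F] q_used=0 → run C
t=9: queue=[C,F] q_used=1 → run C
t=10: queue=[F,C] q_used=0 → run F
t=11: queue=[F,C] q_used=1 → run F
t=12: queue=[C,F] q_used=0 → run C
t=13: queue=[F] q_used=0 → run F
t=14: queue=[F] q_used=1 → run F

completion order = C, F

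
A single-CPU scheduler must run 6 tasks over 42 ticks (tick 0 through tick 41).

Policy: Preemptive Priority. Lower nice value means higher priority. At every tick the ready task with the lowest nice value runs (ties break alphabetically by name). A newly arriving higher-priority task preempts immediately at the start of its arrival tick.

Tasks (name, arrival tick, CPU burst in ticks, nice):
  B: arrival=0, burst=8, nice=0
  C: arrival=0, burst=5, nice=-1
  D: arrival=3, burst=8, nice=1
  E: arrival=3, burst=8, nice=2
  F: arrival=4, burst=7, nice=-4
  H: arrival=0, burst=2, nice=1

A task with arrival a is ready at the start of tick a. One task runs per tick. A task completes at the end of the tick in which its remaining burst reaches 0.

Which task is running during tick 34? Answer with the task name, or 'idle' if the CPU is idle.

running at tick 34 = E

t=0: ready={B,C,H} → run C
t=1: ready={B,C,H} → run C
t=2: ready={B,C,H} → run C
t=3: ready={B,C,D,E,H} → run C
t=4: ready={B,C,D,E,F,H} → run F
t=5: ready={B,C,D,E,F,H} → run F
t=6: ready={B,C,D,E,F,H} → run F
t=7: ready={B,C,D,E,F,H} → run F
t=8: ready={B,C,D,E,F,H} → run F
t=9: ready={B,C,D,E,F,H} → run F
t=10: ready={B,C,D,E,F,H} → run F
t=11: ready={B,C,D,E,H} → run C
t=12: ready={B,D,E,H} → run B
t=13: ready={B,D,E,H} → run B
t=14: ready={B,D,E,H} → run B
t=15: ready={B,D,E,H} → run B
t=16: ready={B,D,E,H} → run B
t=17: ready={B,D,E,H} → run B
t=18: ready={B,D,E,H} → run B
t=19: ready={B,D,E,H} → run B
t=20: ready={D,E,H} → run D
t=21: ready={D,E,H} → run D
t=22: ready={D,E,H} → run D
t=23: ready={D,E,H} → run D
t=24: ready={D,E,H} → run D
t=25: ready={D,E,H} → run D
t=26: ready={D,E,H} → run D
t=27: ready={D,E,H} → run D
t=28: ready={E,H} → run H
t=29: ready={E,H} → run H
t=30: ready={E} → run E
t=31: ready={E} → run E
t=32: ready={E} → run E
t=33: ready={E} → run E
t=34: ready={E} → run E
t=35: ready={E} → run E
t=36: ready={E} → run E
t=37: ready={E} → run E
t=38: (idle)
t=39: (idle)
t=40: (idle)
t=41: (idle)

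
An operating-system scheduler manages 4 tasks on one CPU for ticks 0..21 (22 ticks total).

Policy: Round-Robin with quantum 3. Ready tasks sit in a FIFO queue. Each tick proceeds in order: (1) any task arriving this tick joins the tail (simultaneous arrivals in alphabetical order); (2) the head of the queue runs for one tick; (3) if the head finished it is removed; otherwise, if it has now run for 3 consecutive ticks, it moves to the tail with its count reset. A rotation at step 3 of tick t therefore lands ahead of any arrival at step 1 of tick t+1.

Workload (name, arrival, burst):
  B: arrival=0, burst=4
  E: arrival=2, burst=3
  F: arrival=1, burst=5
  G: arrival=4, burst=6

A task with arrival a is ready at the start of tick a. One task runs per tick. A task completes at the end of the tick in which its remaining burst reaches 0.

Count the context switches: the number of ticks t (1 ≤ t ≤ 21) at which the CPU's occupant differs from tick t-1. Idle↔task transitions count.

t=0: queue=[B] q_used=0 → run B
t=1: queue=[B,F] q_used=1 → run B
t=2: queue=[B,F,E] q_used=2 → run B
t=3: queue=[F,E,B] q_used=0 → run F
t=4: queue=[F,E,B,G] q_used=1 → run F
t=5: queue=[F,E,B,G] q_used=2 → run F
t=6: queue=[E,B,G,F] q_used=0 → run E
t=7: queue=[E,B,G,F] q_used=1 → run E
t=8: queue=[E,B,G,F] q_used=2 → run E
t=9: queue=[B,G,F] q_used=0 → run B
t=10: queue=[G,F] q_used=0 → run G
t=11: queue=[G,F] q_used=1 → run G
t=12: queue=[G,F] q_used=2 → run G
t=13: queue=[F,G] q_used=0 → run F
t=14: queue=[F,G] q_used=1 → run F
t=15: queue=[G] q_used=0 → run G
t=16: queue=[G] q_used=1 → run G
t=17: queue=[G] q_used=2 → run G
t=18: (idle)
t=19: (idle)
t=20: (idle)
t=21: (idle)

context switches = 7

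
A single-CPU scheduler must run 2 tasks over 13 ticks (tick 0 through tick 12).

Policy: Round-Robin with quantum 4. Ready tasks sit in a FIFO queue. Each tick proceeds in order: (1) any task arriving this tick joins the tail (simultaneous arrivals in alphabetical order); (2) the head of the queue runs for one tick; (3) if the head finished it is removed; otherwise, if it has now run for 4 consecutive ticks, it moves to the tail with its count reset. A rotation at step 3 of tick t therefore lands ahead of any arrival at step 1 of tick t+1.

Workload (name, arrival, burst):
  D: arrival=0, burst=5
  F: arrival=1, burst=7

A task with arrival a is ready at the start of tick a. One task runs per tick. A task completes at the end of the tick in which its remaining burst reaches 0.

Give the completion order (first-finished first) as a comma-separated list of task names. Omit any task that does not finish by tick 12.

t=0: queue=[D] q_used=0 → run D
t=1: queue=[D,F] q_used=1 → run D
t=2: queue=[D,F] q_used=2 → run D
t=3: queue=[D,F] q_used=3 → run D
t=4: queue=[F,D] q_used=0 → run F
t=5: queue=[F,D] q_used=1 → run F
t=6: queue=[F,D] q_used=2 → run F
t=7: queue=[F,D] q_used=3 → run F
t=8: queue=[D,F] q_used=0 → run D
t=9: queue=[F] q_used=0 → run F
t=10: queue=[F] q_used=1 → run F
t=11: queue=[F] q_used=2 → run F
t=12: (idle)

completion order = D, F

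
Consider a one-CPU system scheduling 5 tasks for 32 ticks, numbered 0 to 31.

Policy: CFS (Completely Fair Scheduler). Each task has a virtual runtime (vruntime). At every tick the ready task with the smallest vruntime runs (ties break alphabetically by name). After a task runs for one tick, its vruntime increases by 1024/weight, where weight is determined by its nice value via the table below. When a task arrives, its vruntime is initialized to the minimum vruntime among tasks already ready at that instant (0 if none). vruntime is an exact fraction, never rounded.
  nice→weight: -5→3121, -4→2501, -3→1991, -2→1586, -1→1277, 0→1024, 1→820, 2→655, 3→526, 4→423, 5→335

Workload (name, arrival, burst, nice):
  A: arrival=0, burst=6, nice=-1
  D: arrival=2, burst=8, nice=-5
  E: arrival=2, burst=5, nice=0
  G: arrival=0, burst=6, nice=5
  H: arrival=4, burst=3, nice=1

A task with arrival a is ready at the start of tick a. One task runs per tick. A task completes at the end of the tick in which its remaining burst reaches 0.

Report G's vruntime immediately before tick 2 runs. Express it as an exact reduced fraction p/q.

t=0: vr[A=0 G=0] → run A
t=1: vr[A=1024/1277 G=0] → run G
t=2: vr[A=1024/1277 D=1024/1277 E=1024/1277 G=1024/335] → run A
t=3: vr[A=2048/1277 D=1024/1277 E=1024/1277 G=1024/335] → run D
t=4: vr[A=2048/1277 D=4503552/3985517 E=1024/1277 G=1024/335 H=1024/1277] → run E
t=5: vr[A=2048/1277 D=4503552/3985517 E=2301/1277 G=1024/335 H=1024/1277] → run H
t=6: vr[A=2048/1277 D=4503552/3985517 E=2301/1277 G=1024/335 H=536832/261785] → run D
t=7: vr[A=2048/1277 D=5811200/3985517 E=2301/1277 G=1024/335 H=536832/261785] → run D
t=8: vr[A=2048/1277 D=7118848/3985517 E=2301/1277 G=1024/335 H=536832/261785] → run A
t=9: vr[A=3072/1277 D=7118848/3985517 E=2301/1277 G=1024/335 H=536832/261785] → run D
t=10: vr[A=3072/1277 D=8426496/3985517 E=2301/1277 G=1024/335 H=536832/261785] → run E
t=11: vr[A=3072/1277 D=8426496/3985517 E=3578/1277 G=1024/335 H=536832/261785] → run H
t=12: vr[A=3072/1277 D=8426496/3985517 E=3578/1277 G=1024/335 H=863744/261785] → run D
t=13: vr[A=3072/1277 D=9734144/3985517 E=3578/1277 G=1024/335 H=863744/261785] → run A
t=14: vr[A=4096/1277 D=9734144/3985517 E=3578/1277 G=1024/335 H=863744/261785] → run D
t=15: vr[A=4096/1277 D=11041792/3985517 E=3578/1277 G=1024/335 H=863744/261785] → run D
t=16: vr[A=4096/1277 D=12349440/3985517 E=3578/1277 G=1024/335 H=863744/261785] → run E
t=17: vr[A=4096/1277 D=12349440/3985517 E=4855/1277 G=1024/335 H=863744/261785] → run G
t=18: vr[A=4096/1277 D=12349440/3985517 E=4855/1277 G=2048/335 H=863744/261785] → run D
t=19: vr[A=4096/1277 E=4855/1277 G=2048/335 H=863744/261785] → run A
t=20: vr[A=5120/1277 E=4855/1277 G=2048/335 H=863744/261785] → run H
t=21: vr[A=5120/1277 E=4855/1277 G=2048/335] → run E
t=22: vr[A=5120/1277 E=6132/1277 G=2048/335] → run A
t=23: vr[E=6132/1277 G=2048/335] → run E
t=24: vr[G=2048/335] → run G
t=25: vr[G=3072/335] → run G
t=26: vr[G=4096/335] → run G
t=27: vr[G=1024/67] → run G
t=28: (idle)
t=29: (idle)
t=30: (idle)
t=31: (idle)

vruntime(G, start of tick 2) = 1024/335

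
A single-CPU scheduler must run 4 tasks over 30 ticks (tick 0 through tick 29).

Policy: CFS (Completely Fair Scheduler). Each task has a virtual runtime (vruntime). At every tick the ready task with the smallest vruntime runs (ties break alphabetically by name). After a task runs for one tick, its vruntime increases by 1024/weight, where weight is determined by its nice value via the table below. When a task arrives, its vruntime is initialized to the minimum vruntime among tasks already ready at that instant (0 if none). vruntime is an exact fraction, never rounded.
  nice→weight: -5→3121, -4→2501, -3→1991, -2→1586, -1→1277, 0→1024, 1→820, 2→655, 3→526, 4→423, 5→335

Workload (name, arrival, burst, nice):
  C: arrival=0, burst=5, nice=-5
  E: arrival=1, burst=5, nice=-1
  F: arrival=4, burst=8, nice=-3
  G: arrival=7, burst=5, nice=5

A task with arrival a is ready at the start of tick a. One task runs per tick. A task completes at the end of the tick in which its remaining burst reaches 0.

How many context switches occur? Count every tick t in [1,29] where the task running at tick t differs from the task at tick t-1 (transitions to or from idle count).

context switches = 17

t=0: vr[C=0] → run C
t=1: vr[C=1024/3121 E=1024/3121] → run C
t=2: vr[C=2048/3121 E=1024/3121] → run E
t=3: vr[C=2048/3121 E=4503552/3985517] → run C
t=4: vr[C=3072/3121 E=4503552/3985517 F=3072/3121] → run C
t=5: vr[C=4096/3121 E=4503552/3985517 F=3072/3121] → run F
t=6: vr[C=4096/3121 E=4503552/3985517 F=9312256/6213911] → run E
t=7: vr[C=4096/3121 E=7699456/3985517 F=9312256/6213911 G=4096/3121] → run C
t=8: vr[E=7699456/3985517 F=9312256/6213911 G=4096/3121] → run G
t=9: vr[E=7699456/3985517 F=9312256/6213911 G=4568064/1045535] → run F
t=10: vr[E=7699456/3985517 F=12508160/6213911 G=4568064/1045535] → run E
t=11: vr[E=10895360/3985517 F=12508160/6213911 G=4568064/1045535] → run F
t=12: vr[E=10895360/3985517 F=15704064/6213911 G=4568064/1045535] → run F
t=13: vr[E=10895360/3985517 F=18899968/6213911 G=4568064/1045535] → run E
t=14: vr[E=14091264/3985517 F=18899968/6213911 G=4568064/1045535] → run F
t=15: vr[E=14091264/3985517 F=22095872/6213911 G=4568064/1045535] → run E
t=16: vr[F=22095872/6213911 G=4568064/1045535] → run F
t=17: vr[F=25291776/6213911 G=4568064/1045535] → run F
t=18: vr[F=28487680/6213911 G=4568064/1045535] → run G
t=19: vr[F=28487680/6213911 G=7763968/1045535] → run F
t=20: vr[G=7763968/1045535] → run G
t=21: vr[G=10959872/1045535] → run G
t=22: vr[G=14155776/1045535] → run G
t=23: (idle)
t=24: (idle)
t=25: (idle)
t=26: (idle)
t=27: (idle)
t=28: (idle)
t=29: (idle)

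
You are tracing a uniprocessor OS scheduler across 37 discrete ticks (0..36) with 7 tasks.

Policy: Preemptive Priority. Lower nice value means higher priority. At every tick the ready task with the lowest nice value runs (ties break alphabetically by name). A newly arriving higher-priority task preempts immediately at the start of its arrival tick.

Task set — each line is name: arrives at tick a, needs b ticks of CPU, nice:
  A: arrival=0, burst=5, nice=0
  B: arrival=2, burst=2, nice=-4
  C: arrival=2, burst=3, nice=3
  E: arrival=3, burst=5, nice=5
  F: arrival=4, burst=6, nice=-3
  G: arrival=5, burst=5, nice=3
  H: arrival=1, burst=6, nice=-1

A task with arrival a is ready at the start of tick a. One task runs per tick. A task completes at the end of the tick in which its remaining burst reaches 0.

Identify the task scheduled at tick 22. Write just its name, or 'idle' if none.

t=0: ready={A} → run A
t=1: ready={A,H} → run H
t=2: ready={A,B,C,H} → run B
t=3: ready={A,B,C,E,H} → run B
t=4: ready={A,C,E,F,H} → run F
t=5: ready={A,C,E,F,G,H} → run F
t=6: ready={A,C,E,F,G,H} → run F
t=7: ready={A,C,E,F,G,H} → run F
t=8: ready={A,C,E,F,G,H} → run F
t=9: ready={A,C,E,F,G,H} → run F
t=10: ready={A,C,E,G,H} → run H
t=11: ready={A,C,E,G,H} → run H
t=12: ready={A,C,E,G,H} → run H
t=13: ready={A,C,E,G,H} → run H
t=14: ready={A,C,E,G,H} → run H
t=15: ready={A,C,E,G} → run A
t=16: ready={A,C,E,G} → run A
t=17: ready={A,C,E,G} → run A
t=18: ready={A,C,E,G} → run A
t=19: ready={C,E,G} → run C
t=20: ready={C,E,G} → run C
t=21: ready={C,E,G} → run C
t=22: ready={E,G} → run G
t=23: ready={E,G} → run G
t=24: ready={E,G} → run G
t=25: ready={E,G} → run G
t=26: ready={E,G} → run G
t=27: ready={E} → run E
t=28: ready={E} → run E
t=29: ready={E} → run E
t=30: ready={E} → run E
t=31: ready={E} → run E
t=32: (idle)
t=33: (idle)
t=34: (idle)
t=35: (idle)
t=36: (idle)

running at tick 22 = G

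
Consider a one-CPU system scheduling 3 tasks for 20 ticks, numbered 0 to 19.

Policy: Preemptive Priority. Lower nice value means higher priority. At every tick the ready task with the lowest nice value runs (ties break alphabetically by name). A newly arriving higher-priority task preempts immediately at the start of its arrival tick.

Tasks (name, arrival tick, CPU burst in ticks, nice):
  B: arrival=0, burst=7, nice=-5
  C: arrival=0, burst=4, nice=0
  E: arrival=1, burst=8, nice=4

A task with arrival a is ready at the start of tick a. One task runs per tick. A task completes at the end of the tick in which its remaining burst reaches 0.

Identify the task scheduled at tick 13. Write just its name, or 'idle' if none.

running at tick 13 = E

t=0: ready={B,C} → run B
t=1: ready={B,C,E} → run B
t=2: ready={B,C,E} → run B
t=3: ready={B,C,E} → run B
t=4: ready={B,C,E} → run B
t=5: ready={B,C,E} → run B
t=6: ready={B,C,E} → run B
t=7: ready={C,E} → run C
t=8: ready={C,E} → run C
t=9: ready={C,E} → run C
t=10: ready={C,E} → run C
t=11: ready={E} → run E
t=12: ready={E} → run E
t=13: ready={E} → run E
t=14: ready={E} → run E
t=15: ready={E} → run E
t=16: ready={E} → run E
t=17: ready={E} → run E
t=18: ready={E} → run E
t=19: (idle)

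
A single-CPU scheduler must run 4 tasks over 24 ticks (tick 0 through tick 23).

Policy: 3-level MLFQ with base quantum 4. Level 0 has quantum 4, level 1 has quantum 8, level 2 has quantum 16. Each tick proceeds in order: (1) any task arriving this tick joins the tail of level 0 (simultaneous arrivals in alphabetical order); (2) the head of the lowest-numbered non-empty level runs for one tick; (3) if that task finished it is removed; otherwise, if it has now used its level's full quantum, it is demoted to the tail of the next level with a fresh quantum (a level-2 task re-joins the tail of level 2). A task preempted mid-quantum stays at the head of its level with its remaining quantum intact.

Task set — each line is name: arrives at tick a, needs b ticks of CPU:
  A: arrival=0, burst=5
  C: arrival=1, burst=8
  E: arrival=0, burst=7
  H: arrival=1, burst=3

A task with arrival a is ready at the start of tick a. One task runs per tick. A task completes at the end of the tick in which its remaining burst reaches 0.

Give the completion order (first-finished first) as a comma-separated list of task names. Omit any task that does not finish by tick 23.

t=0: L0/L1/L2 = AE/-/- → run A
t=1: L0/L1/L2 = AECH/-/- → run A
t=2: L0/L1/L2 = AECH/-/- → run A
t=3: L0/L1/L2 = AECH/-/- → run A
t=4: L0/L1/L2 = ECH/A/- → run E
t=5: L0/L1/L2 = ECH/A/- → run E
t=6: L0/L1/L2 = ECH/A/- → run E
t=7: L0/L1/L2 = ECH/A/- → run E
t=8: L0/L1/L2 = CH/AE/- → run C
t=9: L0/L1/L2 = CH/AE/- → run C
t=10: L0/L1/L2 = CH/AE/- → run C
t=11: L0/L1/L2 = CH/AE/- → run C
t=12: L0/L1/L2 = H/AEC/- → run H
t=13: L0/L1/L2 = H/AEC/- → run H
t=14: L0/L1/L2 = H/AEC/- → run H
t=15: L0/L1/L2 = -/AEC/- → run A
t=16: L0/L1/L2 = -/EC/- → run E
t=17: L0/L1/L2 = -/EC/- → run E
t=18: L0/L1/L2 = -/EC/- → run E
t=19: L0/L1/L2 = -/C/- → run C
t=20: L0/L1/L2 = -/C/- → run C
t=21: L0/L1/L2 = -/C/- → run C
t=22: L0/L1/L2 = -/C/- → run C
t=23: (idle)

completion order = H, A, E, C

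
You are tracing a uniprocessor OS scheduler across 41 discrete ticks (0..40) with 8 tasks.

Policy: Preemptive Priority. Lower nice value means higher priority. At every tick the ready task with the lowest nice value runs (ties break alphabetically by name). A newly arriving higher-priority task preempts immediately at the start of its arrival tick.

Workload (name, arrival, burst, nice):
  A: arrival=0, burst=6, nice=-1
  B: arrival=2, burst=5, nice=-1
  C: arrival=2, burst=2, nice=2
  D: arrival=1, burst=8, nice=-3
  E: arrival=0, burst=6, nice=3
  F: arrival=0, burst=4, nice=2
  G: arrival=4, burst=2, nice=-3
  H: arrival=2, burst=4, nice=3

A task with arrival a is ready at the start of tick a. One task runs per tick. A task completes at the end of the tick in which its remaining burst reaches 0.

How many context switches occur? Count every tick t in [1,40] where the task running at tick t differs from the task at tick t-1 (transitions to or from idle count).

context switches = 9

t=0: ready={A,E,F} → run A
t=1: ready={A,D,E,F} → run D
t=2: ready={A,B,C,D,E,F,H} → run D
t=3: ready={A,B,C,D,E,F,H} → run D
t=4: ready={A,B,C,D,E,F,G,H} → run D
t=5: ready={A,B,C,D,E,F,G,H} → run D
t=6: ready={A,B,C,D,E,F,G,H} → run D
t=7: ready={A,B,C,D,E,F,G,H} → run D
t=8: ready={A,B,C,D,E,F,G,H} → run D
t=9: ready={A,B,C,E,F,G,H} → run G
t=10: ready={A,B,C,E,F,G,H} → run G
t=11: ready={A,B,C,E,F,H} → run A
t=12: ready={A,B,C,E,F,H} → run A
t=13: ready={A,B,C,E,F,H} → run A
t=14: ready={A,B,C,E,F,H} → run A
t=15: ready={A,B,C,E,F,H} → run A
t=16: ready={B,C,E,F,H} → run B
t=17: ready={B,C,E,F,H} → run B
t=18: ready={B,C,E,F,H} → run B
t=19: ready={B,C,E,F,H} → run B
t=20: ready={B,C,E,F,H} → run B
t=21: ready={C,E,F,H} → run C
t=22: ready={C,E,F,H} → run C
t=23: ready={E,F,H} → run F
t=24: ready={E,F,H} → run F
t=25: ready={E,F,H} → run F
t=26: ready={E,F,H} → run F
t=27: ready={E,H} → run E
t=28: ready={E,H} → run E
t=29: ready={E,H} → run E
t=30: ready={E,H} → run E
t=31: ready={E,H} → run E
t=32: ready={E,H} → run E
t=33: ready={H} → run H
t=34: ready={H} → run H
t=35: ready={H} → run H
t=36: ready={H} → run H
t=37: (idle)
t=38: (idle)
t=39: (idle)
t=40: (idle)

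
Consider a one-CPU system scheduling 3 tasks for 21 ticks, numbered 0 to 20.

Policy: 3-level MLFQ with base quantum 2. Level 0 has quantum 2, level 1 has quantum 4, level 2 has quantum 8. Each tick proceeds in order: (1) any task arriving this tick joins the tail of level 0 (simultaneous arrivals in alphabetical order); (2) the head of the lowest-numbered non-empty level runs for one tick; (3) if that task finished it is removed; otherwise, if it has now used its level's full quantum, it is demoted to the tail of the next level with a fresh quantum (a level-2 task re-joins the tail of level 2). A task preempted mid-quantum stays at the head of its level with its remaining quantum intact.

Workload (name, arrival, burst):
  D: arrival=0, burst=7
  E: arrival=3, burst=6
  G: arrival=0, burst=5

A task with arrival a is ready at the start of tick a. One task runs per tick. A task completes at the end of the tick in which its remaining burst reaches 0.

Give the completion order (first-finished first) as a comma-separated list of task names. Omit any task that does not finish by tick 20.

t=0: L0/L1/L2 = DG/-/- → run D
t=1: L0/L1/L2 = DG/-/- → run D
t=2: L0/L1/L2 = G/D/- → run G
t=3: L0/L1/L2 = GE/D/- → run G
t=4: L0/L1/L2 = E/DG/- → run E
t=5: L0/L1/L2 = E/DG/- → run E
t=6: L0/L1/L2 = -/DGE/- → run D
t=7: L0/L1/L2 = -/DGE/- → run D
t=8: L0/L1/L2 = -/DGE/- → run D
t=9: L0/L1/L2 = -/DGE/- → run D
t=10: L0/L1/L2 = -/GE/D → run G
t=11: L0/L1/L2 = -/GE/D → run G
t=12: L0/L1/L2 = -/GE/D → run G
t=13: L0/L1/L2 = -/E/D → run E
t=14: L0/L1/L2 = -/E/D → run E
t=15: L0/L1/L2 = -/E/D → run E
t=16: L0/L1/L2 = -/E/D → run E
t=17: L0/L1/L2 = -/-/D → run D
t=18: (idle)
t=19: (idle)
t=20: (idle)

completion order = G, E, D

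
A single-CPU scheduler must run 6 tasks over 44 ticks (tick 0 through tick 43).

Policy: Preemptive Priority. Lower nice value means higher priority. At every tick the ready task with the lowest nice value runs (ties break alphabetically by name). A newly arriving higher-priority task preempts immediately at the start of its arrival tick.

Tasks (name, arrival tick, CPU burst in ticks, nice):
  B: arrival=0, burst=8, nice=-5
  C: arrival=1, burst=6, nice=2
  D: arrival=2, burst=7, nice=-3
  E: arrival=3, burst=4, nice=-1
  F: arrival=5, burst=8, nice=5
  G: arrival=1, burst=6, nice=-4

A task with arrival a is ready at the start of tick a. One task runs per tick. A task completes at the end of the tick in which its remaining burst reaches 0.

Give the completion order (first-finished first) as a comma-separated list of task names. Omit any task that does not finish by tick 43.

completion order = B, G, D, E, C, F

t=0: ready={B} → run B
t=1: ready={B,C,G} → run B
t=2: ready={B,C,D,G} → run B
t=3: ready={B,C,D,E,G} → run B
t=4: ready={B,C,D,E,G} → run B
t=5: ready={B,C,D,E,F,G} → run B
t=6: ready={B,C,D,E,F,G} → run B
t=7: ready={B,C,D,E,F,G} → run B
t=8: ready={C,D,E,F,G} → run G
t=9: ready={C,D,E,F,G} → run G
t=10: ready={C,D,E,F,G} → run G
t=11: ready={C,D,E,F,G} → run G
t=12: ready={C,D,E,F,G} → run G
t=13: ready={C,D,E,F,G} → run G
t=14: ready={C,D,E,F} → run D
t=15: ready={C,D,E,F} → run D
t=16: ready={C,D,E,F} → run D
t=17: ready={C,D,E,F} → run D
t=18: ready={C,D,E,F} → run D
t=19: ready={C,D,E,F} → run D
t=20: ready={C,D,E,F} → run D
t=21: ready={C,E,F} → run E
t=22: ready={C,E,F} → run E
t=23: ready={C,E,F} → run E
t=24: ready={C,E,F} → run E
t=25: ready={C,F} → run C
t=26: ready={C,F} → run C
t=27: ready={C,F} → run C
t=28: ready={C,F} → run C
t=29: ready={C,F} → run C
t=30: ready={C,F} → run C
t=31: ready={F} → run F
t=32: ready={F} → run F
t=33: ready={F} → run F
t=34: ready={F} → run F
t=35: ready={F} → run F
t=36: ready={F} → run F
t=37: ready={F} → run F
t=38: ready={F} → run F
t=39: (idle)
t=40: (idle)
t=41: (idle)
t=42: (idle)
t=43: (idle)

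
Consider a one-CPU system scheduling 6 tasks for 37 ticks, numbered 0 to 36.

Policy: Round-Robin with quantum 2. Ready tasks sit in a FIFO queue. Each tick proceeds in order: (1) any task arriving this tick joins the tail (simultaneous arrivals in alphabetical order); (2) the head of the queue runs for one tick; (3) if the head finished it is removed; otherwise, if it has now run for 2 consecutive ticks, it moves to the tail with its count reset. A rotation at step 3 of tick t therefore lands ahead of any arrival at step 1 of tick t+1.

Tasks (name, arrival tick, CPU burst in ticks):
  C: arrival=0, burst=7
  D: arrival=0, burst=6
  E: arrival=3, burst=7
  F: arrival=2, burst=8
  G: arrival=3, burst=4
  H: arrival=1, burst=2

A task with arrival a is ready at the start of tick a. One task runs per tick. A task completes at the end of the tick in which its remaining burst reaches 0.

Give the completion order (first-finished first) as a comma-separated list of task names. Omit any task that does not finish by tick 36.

t=0: queue=[C,D] q_used=0 → run C
t=1: queue=[C,D,H] q_used=1 → run C
t=2: queue=[D,H,C,F] q_used=0 → run D
t=3: queue=[D,H,C,F,E,G] q_used=1 → run D
t=4: queue=[H,C,F,E,G,D] q_used=0 → run H
t=5: queue=[H,C,F,E,G,D] q_used=1 → run H
t=6: queue=[C,F,E,G,D] q_used=0 → run C
t=7: queue=[C,F,E,G,D] q_used=1 → run C
t=8: queue=[F,E,G,D,C] q_used=0 → run F
t=9: queue=[F,E,G,D,C] q_used=1 → run F
t=10: queue=[E,G,D,C,F] q_used=0 → run E
t=11: queue=[E,G,D,C,F] q_used=1 → run E
t=12: queue=[G,D,C,F,E] q_used=0 → run G
t=13: queue=[G,D,C,F,E] q_used=1 → run G
t=14: queue=[D,C,F,E,G] q_used=0 → run D
t=15: queue=[D,C,F,E,G] q_used=1 → run D
t=16: queue=[C,F,E,G,D] q_used=0 → run C
t=17: queue=[C,F,E,G,D] q_used=1 → run C
t=18: queue=[F,E,G,D,C] q_used=0 → run F
t=19: queue=[F,E,G,D,C] q_used=1 → run F
t=20: queue=[E,G,D,C,F] q_used=0 → run E
t=21: queue=[E,G,D,C,F] q_used=1 → run E
t=22: queue=[G,D,C,F,E] q_used=0 → run G
t=23: queue=[G,D,C,F,E] q_used=1 → run G
t=24: queue=[D,C,F,E] q_used=0 → run D
t=25: queue=[D,C,F,E] q_used=1 → run D
t=26: queue=[C,F,E] q_used=0 → run C
t=27: queue=[F,E] q_used=0 → run F
t=28: queue=[F,E] q_used=1 → run F
t=29: queue=[E,F] q_used=0 → run E
t=30: queue=[E,F] q_used=1 → run E
t=31: queue=[F,E] q_used=0 → run F
t=32: queue=[F,E] q_used=1 → run F
t=33: queue=[E] q_used=0 → run E
t=34: (idle)
t=35: (idle)
t=36: (idle)

completion order = H, G, D, C, F, E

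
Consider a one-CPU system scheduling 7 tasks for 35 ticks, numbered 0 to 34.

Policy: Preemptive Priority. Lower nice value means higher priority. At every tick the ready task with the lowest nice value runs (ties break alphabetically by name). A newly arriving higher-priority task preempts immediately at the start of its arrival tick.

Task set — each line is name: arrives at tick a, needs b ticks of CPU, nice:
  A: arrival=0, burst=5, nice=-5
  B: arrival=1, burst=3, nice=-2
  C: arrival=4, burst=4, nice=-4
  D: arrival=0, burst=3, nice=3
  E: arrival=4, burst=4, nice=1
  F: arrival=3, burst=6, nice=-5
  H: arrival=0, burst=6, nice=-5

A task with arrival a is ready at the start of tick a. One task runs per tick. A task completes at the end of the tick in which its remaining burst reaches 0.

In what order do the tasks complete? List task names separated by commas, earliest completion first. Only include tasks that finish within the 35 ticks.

completion order = A, F, H, C, B, E, D

t=0: ready={A,D,H} → run A
t=1: ready={A,B,D,H} → run A
t=2: ready={A,B,D,H} → run A
t=3: ready={A,B,D,F,H} → run A
t=4: ready={A,B,C,D,E,F,H} → run A
t=5: ready={B,C,D,E,F,H} → run F
t=6: ready={B,C,D,E,F,H} → run F
t=7: ready={B,C,D,E,F,H} → run F
t=8: ready={B,C,D,E,F,H} → run F
t=9: ready={B,C,D,E,F,H} → run F
t=10: ready={B,C,D,E,F,H} → run F
t=11: ready={B,C,D,E,H} → run H
t=12: ready={B,C,D,E,H} → run H
t=13: ready={B,C,D,E,H} → run H
t=14: ready={B,C,D,E,H} → run H
t=15: ready={B,C,D,E,H} → run H
t=16: ready={B,C,D,E,H} → run H
t=17: ready={B,C,D,E} → run C
t=18: ready={B,C,D,E} → run C
t=19: ready={B,C,D,E} → run C
t=20: ready={B,C,D,E} → run C
t=21: ready={B,D,E} → run B
t=22: ready={B,D,E} → run B
t=23: ready={B,D,E} → run B
t=24: ready={D,E} → run E
t=25: ready={D,E} → run E
t=26: ready={D,E} → run E
t=27: ready={D,E} → run E
t=28: ready={D} → run D
t=29: ready={D} → run D
t=30: ready={D} → run D
t=31: (idle)
t=32: (idle)
t=33: (idle)
t=34: (idle)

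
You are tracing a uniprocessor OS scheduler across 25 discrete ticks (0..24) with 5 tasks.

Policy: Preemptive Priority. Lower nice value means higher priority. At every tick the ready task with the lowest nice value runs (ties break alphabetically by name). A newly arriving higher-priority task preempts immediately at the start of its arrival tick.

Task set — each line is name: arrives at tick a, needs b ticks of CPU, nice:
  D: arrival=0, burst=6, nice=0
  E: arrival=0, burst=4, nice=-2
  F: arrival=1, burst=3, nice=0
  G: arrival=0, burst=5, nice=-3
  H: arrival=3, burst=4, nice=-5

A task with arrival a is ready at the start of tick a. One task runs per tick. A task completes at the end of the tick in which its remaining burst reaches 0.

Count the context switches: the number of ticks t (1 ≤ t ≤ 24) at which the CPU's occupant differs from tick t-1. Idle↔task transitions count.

context switches = 6

t=0: ready={D,E,G} → run G
t=1: ready={D,E,F,G} → run G
t=2: ready={D,E,F,G} → run G
t=3: ready={D,E,F,G,H} → run H
t=4: ready={D,E,F,G,H} → run H
t=5: ready={D,E,F,G,H} → run H
t=6: ready={D,E,F,G,H} → run H
t=7: ready={D,E,F,G} → run G
t=8: ready={D,E,F,G} → run G
t=9: ready={D,E,F} → run E
t=10: ready={D,E,F} → run E
t=11: ready={D,E,F} → run E
t=12: ready={D,E,F} → run E
t=13: ready={D,F} → run D
t=14: ready={D,F} → run D
t=15: ready={D,F} → run D
t=16: ready={D,F} → run D
t=17: ready={D,F} → run D
t=18: ready={D,F} → run D
t=19: ready={F} → run F
t=20: ready={F} → run F
t=21: ready={F} → run F
t=22: (idle)
t=23: (idle)
t=24: (idle)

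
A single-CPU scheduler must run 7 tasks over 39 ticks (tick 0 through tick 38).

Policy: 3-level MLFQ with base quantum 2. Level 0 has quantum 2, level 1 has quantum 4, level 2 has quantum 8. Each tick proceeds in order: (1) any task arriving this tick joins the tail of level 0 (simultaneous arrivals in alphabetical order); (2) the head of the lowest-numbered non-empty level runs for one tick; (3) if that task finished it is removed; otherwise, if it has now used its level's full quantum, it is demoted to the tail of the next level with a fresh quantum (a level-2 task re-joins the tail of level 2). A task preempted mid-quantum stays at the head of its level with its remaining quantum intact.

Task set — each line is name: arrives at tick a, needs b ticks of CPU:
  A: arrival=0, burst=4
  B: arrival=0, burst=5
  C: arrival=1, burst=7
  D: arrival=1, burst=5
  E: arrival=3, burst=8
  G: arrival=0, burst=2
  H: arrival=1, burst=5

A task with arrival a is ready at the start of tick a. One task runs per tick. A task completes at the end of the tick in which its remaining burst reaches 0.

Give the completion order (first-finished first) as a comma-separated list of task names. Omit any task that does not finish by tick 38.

completion order = G, A, B, D, H, C, E

t=0: L0/L1/L2 = ABG/-/- → run A
t=1: L0/L1/L2 = ABGCDH/-/- → run A
t=2: L0/L1/L2 = BGCDH/A/- → run B
t=3: L0/L1/L2 = BGCDHE/A/- → run B
t=4: L0/L1/L2 = GCDHE/AB/- → run G
t=5: L0/L1/L2 = GCDHE/AB/- → run G
t=6: L0/L1/L2 = CDHE/AB/- → run C
t=7: L0/L1/L2 = CDHE/AB/- → run C
t=8: L0/L1/L2 = DHE/ABC/- → run D
t=9: L0/L1/L2 = DHE/ABC/- → run D
t=10: L0/L1/L2 = HE/ABCD/- → run H
t=11: L0/L1/L2 = HE/ABCD/- → run H
t=12: L0/L1/L2 = E/ABCDH/- → run E
t=13: L0/L1/L2 = E/ABCDH/- → run E
t=14: L0/L1/L2 = -/ABCDHE/- → run A
t=15: L0/L1/L2 = -/ABCDHE/- → run A
t=16: L0/L1/L2 = -/BCDHE/- → run B
t=17: L0/L1/L2 = -/BCDHE/- → run B
t=18: L0/L1/L2 = -/BCDHE/- → run B
t=19: L0/L1/L2 = -/CDHE/- → run C
t=20: L0/L1/L2 = -/CDHE/- → run C
t=21: L0/L1/L2 = -/CDHE/- → run C
t=22: L0/L1/L2 = -/CDHE/- → run C
t=23: L0/L1/L2 = -/DHE/C → run D
t=24: L0/L1/L2 = -/DHE/C → run D
t=25: L0/L1/L2 = -/DHE/C → run D
t=26: L0/L1/L2 = -/HE/C → run H
t=27: L0/L1/L2 = -/HE/C → run H
t=28: L0/L1/L2 = -/HE/C → run H
t=29: L0/L1/L2 = -/E/C → run E
t=30: L0/L1/L2 = -/E/C → run E
t=31: L0/L1/L2 = -/E/C → run E
t=32: L0/L1/L2 = -/E/C → run E
t=33: L0/L1/L2 = -/-/CE → run C
t=34: L0/L1/L2 = -/-/E → run E
t=35: L0/L1/L2 = -/-/E → run E
t=36: (idle)
t=37: (idle)
t=38: (idle)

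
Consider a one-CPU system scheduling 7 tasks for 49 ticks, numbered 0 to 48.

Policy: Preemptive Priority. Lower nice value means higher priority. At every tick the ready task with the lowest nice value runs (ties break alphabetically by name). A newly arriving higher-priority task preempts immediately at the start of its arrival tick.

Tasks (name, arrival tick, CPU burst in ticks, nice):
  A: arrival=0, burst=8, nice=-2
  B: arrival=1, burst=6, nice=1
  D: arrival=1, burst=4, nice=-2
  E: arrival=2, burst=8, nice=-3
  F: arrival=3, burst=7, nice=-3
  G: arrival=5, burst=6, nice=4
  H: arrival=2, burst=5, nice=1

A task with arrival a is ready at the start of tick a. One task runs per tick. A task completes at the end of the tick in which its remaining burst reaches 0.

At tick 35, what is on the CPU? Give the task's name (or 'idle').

running at tick 35 = H

t=0: ready={A} → run A
t=1: ready={A,B,D} → run A
t=2: ready={A,B,D,E,H} → run E
t=3: ready={A,B,D,E,F,H} → run E
t=4: ready={A,B,D,E,F,H} → run E
t=5: ready={A,B,D,E,F,G,H} → run E
t=6: ready={A,B,D,E,F,G,H} → run E
t=7: ready={A,B,D,E,F,G,H} → run E
t=8: ready={A,B,D,E,F,G,H} → run E
t=9: ready={A,B,D,E,F,G,H} → run E
t=10: ready={A,B,D,F,G,H} → run F
t=11: ready={A,B,D,F,G,H} → run F
t=12: ready={A,B,D,F,G,H} → run F
t=13: ready={A,B,D,F,G,H} → run F
t=14: ready={A,B,D,F,G,H} → run F
t=15: ready={A,B,D,F,G,H} → run F
t=16: ready={A,B,D,F,G,H} → run F
t=17: ready={A,B,D,G,H} → run A
t=18: ready={A,B,D,G,H} → run A
t=19: ready={A,B,D,G,H} → run A
t=20: ready={A,B,D,G,H} → run A
t=21: ready={A,B,D,G,H} → run A
t=22: ready={A,B,D,G,H} → run A
t=23: ready={B,D,G,H} → run D
t=24: ready={B,D,G,H} → run D
t=25: ready={B,D,G,H} → run D
t=26: ready={B,D,G,H} → run D
t=27: ready={B,G,H} → run B
t=28: ready={B,G,H} → run B
t=29: ready={B,G,H} → run B
t=30: ready={B,G,H} → run B
t=31: ready={B,G,H} → run B
t=32: ready={B,G,H} → run B
t=33: ready={G,H} → run H
t=34: ready={G,H} → run H
t=35: ready={G,H} → run H
t=36: ready={G,H} → run H
t=37: ready={G,H} → run H
t=38: ready={G} → run G
t=39: ready={G} → run G
t=40: ready={G} → run G
t=41: ready={G} → run G
t=42: ready={G} → run G
t=43: ready={G} → run G
t=44: (idle)
t=45: (idle)
t=46: (idle)
t=47: (idle)
t=48: (idle)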